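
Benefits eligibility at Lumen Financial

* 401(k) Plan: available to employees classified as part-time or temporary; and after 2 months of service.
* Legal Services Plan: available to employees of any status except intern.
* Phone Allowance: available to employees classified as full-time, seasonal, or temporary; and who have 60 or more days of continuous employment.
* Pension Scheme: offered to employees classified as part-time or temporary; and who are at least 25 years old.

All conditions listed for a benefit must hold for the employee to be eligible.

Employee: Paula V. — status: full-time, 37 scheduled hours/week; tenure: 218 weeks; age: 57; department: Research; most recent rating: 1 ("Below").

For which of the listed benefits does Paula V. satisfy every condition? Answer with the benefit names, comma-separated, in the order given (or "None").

Legal Services Plan, Phone Allowance

401(k) Plan — status full-time ✗ (requires part-time or temporary) → not eligible.
Legal Services Plan — status full-time ✓ (not excluded) → eligible.
Phone Allowance — status full-time ✓; service 218 weeks ≥ 60 days ✓ → eligible.
Pension Scheme — status full-time ✗ (requires part-time or temporary) → not eligible.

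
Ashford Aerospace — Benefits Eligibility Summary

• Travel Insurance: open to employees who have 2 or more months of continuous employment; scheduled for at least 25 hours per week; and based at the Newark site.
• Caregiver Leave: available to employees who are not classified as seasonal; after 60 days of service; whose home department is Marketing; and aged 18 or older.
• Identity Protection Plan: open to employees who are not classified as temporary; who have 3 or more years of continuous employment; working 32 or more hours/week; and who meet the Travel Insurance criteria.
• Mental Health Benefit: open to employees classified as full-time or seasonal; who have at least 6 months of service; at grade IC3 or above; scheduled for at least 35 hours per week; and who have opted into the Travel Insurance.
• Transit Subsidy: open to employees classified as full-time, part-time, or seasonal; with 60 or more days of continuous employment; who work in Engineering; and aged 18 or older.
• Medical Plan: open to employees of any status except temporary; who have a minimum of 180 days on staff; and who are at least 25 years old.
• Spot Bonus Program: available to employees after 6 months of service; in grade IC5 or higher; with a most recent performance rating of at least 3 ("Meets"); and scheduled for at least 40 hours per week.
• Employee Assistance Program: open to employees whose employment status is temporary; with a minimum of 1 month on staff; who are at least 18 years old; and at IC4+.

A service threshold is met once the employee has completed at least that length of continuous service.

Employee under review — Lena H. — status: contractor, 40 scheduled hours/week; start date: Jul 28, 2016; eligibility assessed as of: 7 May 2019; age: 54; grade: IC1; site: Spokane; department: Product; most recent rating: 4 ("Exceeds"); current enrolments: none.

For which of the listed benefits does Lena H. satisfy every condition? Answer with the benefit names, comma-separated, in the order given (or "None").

Service from Jul 28, 2016 to 7 May 2019: 1013 days.
Travel Insurance — service 1013 days ≥ 2 months (≈60 days) ✓; 40 hrs/wk ≥ 25 ✓; site Spokane ✗ (not Newark) → not eligible.
Caregiver Leave — status contractor ✓ (not excluded); service 1013 days ≥ 60 days ✓; dept Product ✗ → not eligible.
Identity Protection Plan — status contractor ✓ (not excluded); service 1013 days < 3 years (≈1095 days) ✗ → not eligible.
Mental Health Benefit — status contractor ✗ (requires full-time or seasonal) → not eligible.
Transit Subsidy — status contractor ✗ (requires full-time, part-time, or seasonal) → not eligible.
Medical Plan — status contractor ✓ (not excluded); service 1013 days ≥ 180 days ✓; age 54 ≥ 25 ✓ → eligible.
Spot Bonus Program — service 1013 days ≥ 6 months (≈180 days) ✓; grade IC1 < IC5 ✗ → not eligible.
Employee Assistance Program — status contractor ✗ (requires temporary) → not eligible.

Medical Plan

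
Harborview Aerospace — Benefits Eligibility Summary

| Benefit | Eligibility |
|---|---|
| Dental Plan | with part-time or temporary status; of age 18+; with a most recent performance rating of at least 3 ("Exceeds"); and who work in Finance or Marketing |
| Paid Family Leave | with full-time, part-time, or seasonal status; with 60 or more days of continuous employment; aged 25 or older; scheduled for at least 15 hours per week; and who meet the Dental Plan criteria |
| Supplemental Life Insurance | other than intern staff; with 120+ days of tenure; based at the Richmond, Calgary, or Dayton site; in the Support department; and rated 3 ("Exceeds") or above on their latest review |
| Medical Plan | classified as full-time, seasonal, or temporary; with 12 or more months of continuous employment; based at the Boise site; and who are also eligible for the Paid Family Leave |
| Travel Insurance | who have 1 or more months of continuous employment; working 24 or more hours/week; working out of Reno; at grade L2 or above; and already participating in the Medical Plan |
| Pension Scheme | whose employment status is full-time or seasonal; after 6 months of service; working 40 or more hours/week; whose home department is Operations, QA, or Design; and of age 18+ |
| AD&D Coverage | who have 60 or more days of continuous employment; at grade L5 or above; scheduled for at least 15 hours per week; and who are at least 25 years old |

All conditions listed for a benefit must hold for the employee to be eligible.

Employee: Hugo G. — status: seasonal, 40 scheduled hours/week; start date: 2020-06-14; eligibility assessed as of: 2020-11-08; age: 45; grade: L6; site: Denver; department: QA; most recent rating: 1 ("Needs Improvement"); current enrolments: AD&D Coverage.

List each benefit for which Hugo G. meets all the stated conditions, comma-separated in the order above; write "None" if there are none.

AD&D Coverage

Service from 2020-06-14 to 2020-11-08: 147 days.
Dental Plan — status seasonal ✗ (requires part-time or temporary) → not eligible.
Paid Family Leave — status seasonal ✓; service 147 days ≥ 60 days ✓; age 45 ≥ 25 ✓; 40 hrs/wk ≥ 15 ✓; not eligible for Dental Plan ✗ → not eligible.
Supplemental Life Insurance — status seasonal ✓ (not excluded); service 147 days ≥ 120 days ✓; site Denver ✗ (not Richmond, Calgary, or Dayton) → not eligible.
Medical Plan — status seasonal ✓; service 147 days < 12 months (≈360 days) ✗ → not eligible.
Travel Insurance — service 147 days ≥ 1 month (≈30 days) ✓; 40 hrs/wk ≥ 24 ✓; site Denver ✗ (not Reno) → not eligible.
Pension Scheme — status seasonal ✓; service 147 days < 6 months (≈180 days) ✗ → not eligible.
AD&D Coverage — service 147 days ≥ 60 days ✓; grade L6 ≥ L5 ✓; 40 hrs/wk ≥ 15 ✓; age 45 ≥ 25 ✓ → eligible.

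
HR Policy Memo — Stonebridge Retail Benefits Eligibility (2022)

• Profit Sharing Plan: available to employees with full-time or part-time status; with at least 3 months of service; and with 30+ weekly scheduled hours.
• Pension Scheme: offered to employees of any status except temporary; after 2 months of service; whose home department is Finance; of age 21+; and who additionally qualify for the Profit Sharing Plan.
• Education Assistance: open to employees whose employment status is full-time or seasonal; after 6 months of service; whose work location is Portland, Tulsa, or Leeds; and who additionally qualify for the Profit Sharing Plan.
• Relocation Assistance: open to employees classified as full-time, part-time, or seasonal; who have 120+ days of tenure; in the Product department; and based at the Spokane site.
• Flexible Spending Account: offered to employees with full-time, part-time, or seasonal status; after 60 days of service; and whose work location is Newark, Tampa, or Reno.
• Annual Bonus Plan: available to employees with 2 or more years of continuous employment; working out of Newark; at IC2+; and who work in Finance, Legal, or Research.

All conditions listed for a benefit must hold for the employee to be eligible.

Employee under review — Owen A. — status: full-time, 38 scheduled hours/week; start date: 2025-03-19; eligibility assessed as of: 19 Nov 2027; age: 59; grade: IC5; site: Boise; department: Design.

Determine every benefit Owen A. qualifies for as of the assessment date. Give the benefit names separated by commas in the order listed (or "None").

Service from 2025-03-19 to 19 Nov 2027: 975 days.
Profit Sharing Plan — status full-time ✓; service 975 days ≥ 3 months (≈90 days) ✓; 38 hrs/wk ≥ 30 ✓ → eligible.
Pension Scheme — status full-time ✓ (not excluded); service 975 days ≥ 2 months (≈60 days) ✓; dept Design ✗ → not eligible.
Education Assistance — status full-time ✓; service 975 days ≥ 6 months (≈180 days) ✓; site Boise ✗ (not Portland, Tulsa, or Leeds) → not eligible.
Relocation Assistance — status full-time ✓; service 975 days ≥ 120 days ✓; dept Design ✗ → not eligible.
Flexible Spending Account — status full-time ✓; service 975 days ≥ 60 days ✓; site Boise ✗ (not Newark, Tampa, or Reno) → not eligible.
Annual Bonus Plan — service 975 days ≥ 2 years (≈730 days) ✓; site Boise ✗ (not Newark) → not eligible.

Profit Sharing Plan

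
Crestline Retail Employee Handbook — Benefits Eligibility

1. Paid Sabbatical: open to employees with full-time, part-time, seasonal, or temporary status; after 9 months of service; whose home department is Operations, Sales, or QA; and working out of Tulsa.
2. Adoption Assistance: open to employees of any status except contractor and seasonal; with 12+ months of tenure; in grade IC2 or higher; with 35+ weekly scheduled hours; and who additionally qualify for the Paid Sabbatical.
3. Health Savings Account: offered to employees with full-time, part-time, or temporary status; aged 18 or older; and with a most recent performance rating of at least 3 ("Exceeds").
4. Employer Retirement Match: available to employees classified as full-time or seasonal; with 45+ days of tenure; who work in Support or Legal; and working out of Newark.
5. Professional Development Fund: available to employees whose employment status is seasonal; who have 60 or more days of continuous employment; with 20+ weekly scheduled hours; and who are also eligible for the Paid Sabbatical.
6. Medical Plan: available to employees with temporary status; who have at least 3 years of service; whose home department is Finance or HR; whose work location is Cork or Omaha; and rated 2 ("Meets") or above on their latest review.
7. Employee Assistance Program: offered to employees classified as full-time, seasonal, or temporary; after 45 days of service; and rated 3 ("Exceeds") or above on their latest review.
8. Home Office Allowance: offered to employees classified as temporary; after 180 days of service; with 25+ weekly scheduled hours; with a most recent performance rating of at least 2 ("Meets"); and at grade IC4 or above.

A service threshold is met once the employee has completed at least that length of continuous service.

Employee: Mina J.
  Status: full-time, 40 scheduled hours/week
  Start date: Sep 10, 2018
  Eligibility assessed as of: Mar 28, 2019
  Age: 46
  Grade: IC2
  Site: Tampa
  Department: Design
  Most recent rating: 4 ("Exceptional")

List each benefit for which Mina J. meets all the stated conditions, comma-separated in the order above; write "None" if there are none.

Service from Sep 10, 2018 to Mar 28, 2019: 199 days.
Paid Sabbatical — status full-time ✓; service 199 days < 9 months (≈270 days) ✗ → not eligible.
Adoption Assistance — status full-time ✓ (not excluded); service 199 days < 12 months (≈360 days) ✗ → not eligible.
Health Savings Account — status full-time ✓; age 46 ≥ 18 ✓; rating 4 ≥ 3 ✓ → eligible.
Employer Retirement Match — status full-time ✓; service 199 days ≥ 45 days ✓; dept Design ✗ → not eligible.
Professional Development Fund — status full-time ✗ (requires seasonal) → not eligible.
Medical Plan — status full-time ✗ (requires temporary) → not eligible.
Employee Assistance Program — status full-time ✓; service 199 days ≥ 45 days ✓; rating 4 ≥ 3 ✓ → eligible.
Home Office Allowance — status full-time ✗ (requires temporary) → not eligible.

Health Savings Account, Employee Assistance Program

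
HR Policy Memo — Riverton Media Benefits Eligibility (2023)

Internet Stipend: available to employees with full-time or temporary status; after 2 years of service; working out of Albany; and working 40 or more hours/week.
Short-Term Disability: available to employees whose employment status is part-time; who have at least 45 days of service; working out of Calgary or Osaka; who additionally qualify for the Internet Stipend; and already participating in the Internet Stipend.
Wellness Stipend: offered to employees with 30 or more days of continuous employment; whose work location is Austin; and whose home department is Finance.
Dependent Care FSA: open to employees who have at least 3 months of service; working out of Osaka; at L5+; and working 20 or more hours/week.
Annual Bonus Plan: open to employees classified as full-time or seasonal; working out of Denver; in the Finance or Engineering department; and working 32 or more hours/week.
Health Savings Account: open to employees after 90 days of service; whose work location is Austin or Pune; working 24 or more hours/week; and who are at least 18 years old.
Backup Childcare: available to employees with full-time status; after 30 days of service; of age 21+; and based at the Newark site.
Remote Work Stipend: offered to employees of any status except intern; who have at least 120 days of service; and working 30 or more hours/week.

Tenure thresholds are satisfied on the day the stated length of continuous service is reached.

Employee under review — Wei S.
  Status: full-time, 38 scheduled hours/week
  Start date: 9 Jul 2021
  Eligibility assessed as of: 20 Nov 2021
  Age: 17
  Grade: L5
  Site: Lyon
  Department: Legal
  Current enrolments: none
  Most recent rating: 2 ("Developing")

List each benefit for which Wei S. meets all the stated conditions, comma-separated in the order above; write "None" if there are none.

Service from 9 Jul 2021 to 20 Nov 2021: 134 days.
Internet Stipend — status full-time ✓; service 134 days < 2 years (≈730 days) ✗ → not eligible.
Short-Term Disability — status full-time ✗ (requires part-time) → not eligible.
Wellness Stipend — service 134 days ≥ 30 days ✓; site Lyon ✗ (not Austin) → not eligible.
Dependent Care FSA — service 134 days ≥ 3 months (≈90 days) ✓; site Lyon ✗ (not Osaka) → not eligible.
Annual Bonus Plan — status full-time ✓; site Lyon ✗ (not Denver) → not eligible.
Health Savings Account — service 134 days ≥ 90 days ✓; site Lyon ✗ (not Austin or Pune) → not eligible.
Backup Childcare — status full-time ✓; service 134 days ≥ 30 days ✓; age 17 < 21 ✗ → not eligible.
Remote Work Stipend — status full-time ✓ (not excluded); service 134 days ≥ 120 days ✓; 38 hrs/wk ≥ 30 ✓ → eligible.

Remote Work Stipend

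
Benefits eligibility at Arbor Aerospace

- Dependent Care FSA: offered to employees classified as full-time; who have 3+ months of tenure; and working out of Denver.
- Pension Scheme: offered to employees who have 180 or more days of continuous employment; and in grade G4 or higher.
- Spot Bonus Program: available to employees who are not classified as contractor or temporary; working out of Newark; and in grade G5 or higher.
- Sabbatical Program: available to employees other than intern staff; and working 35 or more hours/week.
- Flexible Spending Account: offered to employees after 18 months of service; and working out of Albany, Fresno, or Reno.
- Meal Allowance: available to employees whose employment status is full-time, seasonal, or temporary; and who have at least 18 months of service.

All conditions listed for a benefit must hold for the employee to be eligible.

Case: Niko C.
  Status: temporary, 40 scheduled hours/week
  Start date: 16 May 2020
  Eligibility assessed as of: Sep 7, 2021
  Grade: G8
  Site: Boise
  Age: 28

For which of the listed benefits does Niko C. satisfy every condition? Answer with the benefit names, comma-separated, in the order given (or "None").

Pension Scheme, Sabbatical Program

Service from 16 May 2020 to Sep 7, 2021: 479 days.
Dependent Care FSA — status temporary ✗ (requires full-time) → not eligible.
Pension Scheme — service 479 days ≥ 180 days ✓; grade G8 ≥ G4 ✓ → eligible.
Spot Bonus Program — status temporary ✗ (excluded) → not eligible.
Sabbatical Program — status temporary ✓ (not excluded); 40 hrs/wk ≥ 35 ✓ → eligible.
Flexible Spending Account — service 479 days < 18 months (≈540 days) ✗ → not eligible.
Meal Allowance — status temporary ✓; service 479 days < 18 months (≈540 days) ✗ → not eligible.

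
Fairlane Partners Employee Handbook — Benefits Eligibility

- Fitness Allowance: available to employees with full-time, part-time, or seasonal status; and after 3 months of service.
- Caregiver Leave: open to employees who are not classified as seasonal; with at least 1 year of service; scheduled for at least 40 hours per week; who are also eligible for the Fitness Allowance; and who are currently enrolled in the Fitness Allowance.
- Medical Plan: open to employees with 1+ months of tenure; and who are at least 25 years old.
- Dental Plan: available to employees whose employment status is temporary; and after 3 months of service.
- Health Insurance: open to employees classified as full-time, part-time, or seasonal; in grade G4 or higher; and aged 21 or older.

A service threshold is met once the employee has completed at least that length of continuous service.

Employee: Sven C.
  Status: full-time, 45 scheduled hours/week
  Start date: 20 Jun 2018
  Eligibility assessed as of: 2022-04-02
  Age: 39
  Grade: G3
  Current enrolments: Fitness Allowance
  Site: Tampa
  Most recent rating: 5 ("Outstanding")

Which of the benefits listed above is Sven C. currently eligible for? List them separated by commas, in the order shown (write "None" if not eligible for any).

Fitness Allowance, Caregiver Leave, Medical Plan

Service from 20 Jun 2018 to 2022-04-02: 1382 days.
Fitness Allowance — status full-time ✓; service 1382 days ≥ 3 months (≈90 days) ✓ → eligible.
Caregiver Leave — status full-time ✓ (not excluded); service 1382 days ≥ 1 year (≈365 days) ✓; 45 hrs/wk ≥ 40 ✓; eligible for Fitness Allowance ✓; enrolled in Fitness Allowance ✓ → eligible.
Medical Plan — service 1382 days ≥ 1 month (≈30 days) ✓; age 39 ≥ 25 ✓ → eligible.
Dental Plan — status full-time ✗ (requires temporary) → not eligible.
Health Insurance — status full-time ✓; grade G3 < G4 ✗ → not eligible.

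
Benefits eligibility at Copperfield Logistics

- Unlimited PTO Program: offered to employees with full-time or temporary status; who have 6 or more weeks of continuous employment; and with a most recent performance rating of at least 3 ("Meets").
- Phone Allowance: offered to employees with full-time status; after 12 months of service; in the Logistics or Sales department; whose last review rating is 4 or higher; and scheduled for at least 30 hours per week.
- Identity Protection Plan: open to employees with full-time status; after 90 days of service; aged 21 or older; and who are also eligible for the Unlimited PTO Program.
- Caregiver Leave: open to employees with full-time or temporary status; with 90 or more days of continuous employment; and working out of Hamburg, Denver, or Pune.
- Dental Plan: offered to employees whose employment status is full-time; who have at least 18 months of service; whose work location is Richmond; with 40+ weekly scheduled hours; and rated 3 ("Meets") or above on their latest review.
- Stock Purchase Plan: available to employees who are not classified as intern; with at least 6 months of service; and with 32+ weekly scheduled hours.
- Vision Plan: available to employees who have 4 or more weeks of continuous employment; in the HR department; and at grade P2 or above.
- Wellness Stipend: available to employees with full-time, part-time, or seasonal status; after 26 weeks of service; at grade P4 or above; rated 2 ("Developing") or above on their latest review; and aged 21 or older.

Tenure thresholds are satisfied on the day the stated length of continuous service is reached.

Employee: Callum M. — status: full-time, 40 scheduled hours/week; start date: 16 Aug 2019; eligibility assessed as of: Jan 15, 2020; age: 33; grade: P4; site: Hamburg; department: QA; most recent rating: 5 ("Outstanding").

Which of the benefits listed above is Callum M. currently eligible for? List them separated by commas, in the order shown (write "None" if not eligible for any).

Unlimited PTO Program, Identity Protection Plan, Caregiver Leave

Service from 16 Aug 2019 to Jan 15, 2020: 152 days.
Unlimited PTO Program — status full-time ✓; service 152 days ≥ 6 weeks (≈42 days) ✓; rating 5 ≥ 3 ✓ → eligible.
Phone Allowance — status full-time ✓; service 152 days < 12 months (≈360 days) ✗ → not eligible.
Identity Protection Plan — status full-time ✓; service 152 days ≥ 90 days ✓; age 33 ≥ 21 ✓; eligible for Unlimited PTO Program ✓ → eligible.
Caregiver Leave — status full-time ✓; service 152 days ≥ 90 days ✓; site Hamburg ✓ → eligible.
Dental Plan — status full-time ✓; service 152 days < 18 months (≈540 days) ✗ → not eligible.
Stock Purchase Plan — status full-time ✓ (not excluded); service 152 days < 6 months (≈180 days) ✗ → not eligible.
Vision Plan — service 152 days ≥ 4 weeks (≈28 days) ✓; dept QA ✗ → not eligible.
Wellness Stipend — status full-time ✓; service 152 days < 26 weeks (≈182 days) ✗ → not eligible.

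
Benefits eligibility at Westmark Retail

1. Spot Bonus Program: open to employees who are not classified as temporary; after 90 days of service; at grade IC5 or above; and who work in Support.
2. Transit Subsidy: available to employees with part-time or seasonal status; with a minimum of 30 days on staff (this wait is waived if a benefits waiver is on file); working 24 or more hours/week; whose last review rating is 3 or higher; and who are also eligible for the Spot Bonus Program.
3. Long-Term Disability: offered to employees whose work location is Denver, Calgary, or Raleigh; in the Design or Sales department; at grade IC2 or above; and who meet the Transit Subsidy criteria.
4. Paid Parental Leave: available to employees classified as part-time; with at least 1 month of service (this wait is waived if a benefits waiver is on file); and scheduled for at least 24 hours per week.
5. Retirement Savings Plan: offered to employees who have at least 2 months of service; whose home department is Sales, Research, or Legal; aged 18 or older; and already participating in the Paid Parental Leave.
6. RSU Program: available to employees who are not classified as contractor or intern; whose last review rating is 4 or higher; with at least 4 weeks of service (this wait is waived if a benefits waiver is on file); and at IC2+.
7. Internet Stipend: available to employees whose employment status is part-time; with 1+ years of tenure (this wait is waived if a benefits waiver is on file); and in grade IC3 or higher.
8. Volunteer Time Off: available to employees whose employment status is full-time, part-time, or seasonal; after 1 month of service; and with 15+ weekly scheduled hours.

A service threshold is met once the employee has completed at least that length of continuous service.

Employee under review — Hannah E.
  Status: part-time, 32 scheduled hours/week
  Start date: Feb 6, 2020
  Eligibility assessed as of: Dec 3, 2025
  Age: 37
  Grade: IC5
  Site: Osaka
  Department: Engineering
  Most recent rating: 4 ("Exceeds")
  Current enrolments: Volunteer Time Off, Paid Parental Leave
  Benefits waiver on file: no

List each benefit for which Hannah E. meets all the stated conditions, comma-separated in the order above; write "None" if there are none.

Service from Feb 6, 2020 to Dec 3, 2025: 2127 days.
Spot Bonus Program — status part-time ✓ (not excluded); service 2127 days ≥ 90 days ✓; grade IC5 ≥ IC5 ✓; dept Engineering ✗ → not eligible.
Transit Subsidy — status part-time ✓; no waiver, service 2127 days ≥ 30 days ✓; 32 hrs/wk ≥ 24 ✓; rating 4 ≥ 3 ✓; not eligible for Spot Bonus Program ✗ → not eligible.
Long-Term Disability — site Osaka ✗ (not Denver, Calgary, or Raleigh) → not eligible.
Paid Parental Leave — status part-time ✓; no waiver, service 2127 days ≥ 1 month (≈30 days) ✓; 32 hrs/wk ≥ 24 ✓ → eligible.
Retirement Savings Plan — service 2127 days ≥ 2 months (≈60 days) ✓; dept Engineering ✗ → not eligible.
RSU Program — status part-time ✓ (not excluded); rating 4 ≥ 4 ✓; no waiver, service 2127 days ≥ 4 weeks (≈28 days) ✓; grade IC5 ≥ IC2 ✓ → eligible.
Internet Stipend — status part-time ✓; no waiver, service 2127 days ≥ 1 year (≈365 days) ✓; grade IC5 ≥ IC3 ✓ → eligible.
Volunteer Time Off — status part-time ✓; service 2127 days ≥ 1 month (≈30 days) ✓; 32 hrs/wk ≥ 15 ✓ → eligible.

Paid Parental Leave, RSU Program, Internet Stipend, Volunteer Time Off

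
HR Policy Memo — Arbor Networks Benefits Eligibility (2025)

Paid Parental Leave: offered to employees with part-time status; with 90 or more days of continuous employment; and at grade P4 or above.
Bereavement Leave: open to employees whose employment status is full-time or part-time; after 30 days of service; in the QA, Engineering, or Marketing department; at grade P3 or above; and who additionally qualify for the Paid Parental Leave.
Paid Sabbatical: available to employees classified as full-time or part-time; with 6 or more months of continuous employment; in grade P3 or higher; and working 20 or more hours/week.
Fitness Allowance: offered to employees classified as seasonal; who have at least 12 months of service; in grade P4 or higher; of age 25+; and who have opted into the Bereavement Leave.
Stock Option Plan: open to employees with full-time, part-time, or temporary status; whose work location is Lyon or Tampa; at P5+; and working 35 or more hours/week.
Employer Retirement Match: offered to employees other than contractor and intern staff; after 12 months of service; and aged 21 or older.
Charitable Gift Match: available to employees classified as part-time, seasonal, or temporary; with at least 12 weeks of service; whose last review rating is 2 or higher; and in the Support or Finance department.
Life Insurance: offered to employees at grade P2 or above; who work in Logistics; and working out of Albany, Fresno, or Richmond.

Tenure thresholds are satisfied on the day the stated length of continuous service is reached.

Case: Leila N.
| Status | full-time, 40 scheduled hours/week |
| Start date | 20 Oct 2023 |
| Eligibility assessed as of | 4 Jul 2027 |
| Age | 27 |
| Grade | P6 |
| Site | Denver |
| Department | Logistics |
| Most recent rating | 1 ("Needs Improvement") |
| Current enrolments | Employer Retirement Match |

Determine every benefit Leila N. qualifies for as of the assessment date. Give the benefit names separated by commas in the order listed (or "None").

Service from 20 Oct 2023 to 4 Jul 2027: 1353 days.
Paid Parental Leave — status full-time ✗ (requires part-time) → not eligible.
Bereavement Leave — status full-time ✓; service 1353 days ≥ 30 days ✓; dept Logistics ✗ → not eligible.
Paid Sabbatical — status full-time ✓; service 1353 days ≥ 6 months (≈180 days) ✓; grade P6 ≥ P3 ✓; 40 hrs/wk ≥ 20 ✓ → eligible.
Fitness Allowance — status full-time ✗ (requires seasonal) → not eligible.
Stock Option Plan — status full-time ✓; site Denver ✗ (not Lyon or Tampa) → not eligible.
Employer Retirement Match — status full-time ✓ (not excluded); service 1353 days ≥ 12 months (≈360 days) ✓; age 27 ≥ 21 ✓ → eligible.
Charitable Gift Match — status full-time ✗ (requires part-time, seasonal, or temporary) → not eligible.
Life Insurance — grade P6 ≥ P2 ✓; dept Logistics ✓; site Denver ✗ (not Albany, Fresno, or Richmond) → not eligible.

Paid Sabbatical, Employer Retirement Match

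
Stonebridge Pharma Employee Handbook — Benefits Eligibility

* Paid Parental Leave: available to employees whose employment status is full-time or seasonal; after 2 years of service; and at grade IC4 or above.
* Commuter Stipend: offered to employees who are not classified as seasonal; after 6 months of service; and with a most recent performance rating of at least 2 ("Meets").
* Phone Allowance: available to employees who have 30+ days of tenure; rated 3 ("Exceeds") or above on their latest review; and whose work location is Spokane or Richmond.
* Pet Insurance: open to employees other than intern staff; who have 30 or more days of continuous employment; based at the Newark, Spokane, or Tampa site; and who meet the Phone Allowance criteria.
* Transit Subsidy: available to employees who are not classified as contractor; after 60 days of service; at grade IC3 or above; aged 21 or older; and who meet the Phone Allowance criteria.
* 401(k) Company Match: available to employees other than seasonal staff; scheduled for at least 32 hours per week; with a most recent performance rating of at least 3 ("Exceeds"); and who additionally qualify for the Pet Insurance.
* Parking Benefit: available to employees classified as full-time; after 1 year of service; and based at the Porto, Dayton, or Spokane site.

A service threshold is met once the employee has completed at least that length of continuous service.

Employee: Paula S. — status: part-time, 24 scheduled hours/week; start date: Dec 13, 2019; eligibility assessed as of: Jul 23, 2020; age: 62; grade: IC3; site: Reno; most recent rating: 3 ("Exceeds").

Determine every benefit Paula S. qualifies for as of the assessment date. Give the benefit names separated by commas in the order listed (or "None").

Service from Dec 13, 2019 to Jul 23, 2020: 223 days.
Paid Parental Leave — status part-time ✗ (requires full-time or seasonal) → not eligible.
Commuter Stipend — status part-time ✓ (not excluded); service 223 days ≥ 6 months (≈180 days) ✓; rating 3 ≥ 2 ✓ → eligible.
Phone Allowance — service 223 days ≥ 30 days ✓; rating 3 ≥ 3 ✓; site Reno ✗ (not Spokane or Richmond) → not eligible.
Pet Insurance — status part-time ✓ (not excluded); service 223 days ≥ 30 days ✓; site Reno ✗ (not Newark, Spokane, or Tampa) → not eligible.
Transit Subsidy — status part-time ✓ (not excluded); service 223 days ≥ 60 days ✓; grade IC3 ≥ IC3 ✓; age 62 ≥ 21 ✓; not eligible for Phone Allowance ✗ → not eligible.
401(k) Company Match — status part-time ✓ (not excluded); 24 hrs/wk < 32 ✗ → not eligible.
Parking Benefit — status part-time ✗ (requires full-time) → not eligible.

Commuter Stipend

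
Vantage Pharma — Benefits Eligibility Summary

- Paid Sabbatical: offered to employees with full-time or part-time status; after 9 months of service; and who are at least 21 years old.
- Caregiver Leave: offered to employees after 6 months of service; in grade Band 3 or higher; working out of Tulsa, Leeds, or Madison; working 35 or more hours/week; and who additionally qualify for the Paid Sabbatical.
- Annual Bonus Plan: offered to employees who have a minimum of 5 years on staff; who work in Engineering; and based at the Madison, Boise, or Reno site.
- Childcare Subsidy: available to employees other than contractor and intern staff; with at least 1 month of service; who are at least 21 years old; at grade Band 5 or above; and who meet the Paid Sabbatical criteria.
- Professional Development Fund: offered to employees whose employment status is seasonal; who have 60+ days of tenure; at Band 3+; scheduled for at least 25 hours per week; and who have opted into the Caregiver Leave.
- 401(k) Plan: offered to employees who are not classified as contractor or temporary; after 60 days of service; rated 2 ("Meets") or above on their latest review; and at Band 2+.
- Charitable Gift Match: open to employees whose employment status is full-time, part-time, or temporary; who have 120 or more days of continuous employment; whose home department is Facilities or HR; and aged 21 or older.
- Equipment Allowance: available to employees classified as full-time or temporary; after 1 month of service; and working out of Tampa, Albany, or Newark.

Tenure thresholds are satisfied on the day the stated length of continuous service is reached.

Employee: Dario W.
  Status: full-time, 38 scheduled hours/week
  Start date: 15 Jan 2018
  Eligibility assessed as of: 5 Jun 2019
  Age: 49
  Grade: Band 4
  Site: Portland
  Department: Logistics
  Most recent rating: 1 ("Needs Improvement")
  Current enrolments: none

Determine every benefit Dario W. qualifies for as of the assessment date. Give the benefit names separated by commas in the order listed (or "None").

Paid Sabbatical

Service from 15 Jan 2018 to 5 Jun 2019: 506 days.
Paid Sabbatical — status full-time ✓; service 506 days ≥ 9 months (≈270 days) ✓; age 49 ≥ 21 ✓ → eligible.
Caregiver Leave — service 506 days ≥ 6 months (≈180 days) ✓; grade Band 4 ≥ Band 3 ✓; site Portland ✗ (not Tulsa, Leeds, or Madison) → not eligible.
Annual Bonus Plan — service 506 days < 5 years (≈1825 days) ✗ → not eligible.
Childcare Subsidy — status full-time ✓ (not excluded); service 506 days ≥ 1 month (≈30 days) ✓; age 49 ≥ 21 ✓; grade Band 4 < Band 5 ✗ → not eligible.
Professional Development Fund — status full-time ✗ (requires seasonal) → not eligible.
401(k) Plan — status full-time ✓ (not excluded); service 506 days ≥ 60 days ✓; rating 1 < 2 ✗ → not eligible.
Charitable Gift Match — status full-time ✓; service 506 days ≥ 120 days ✓; dept Logistics ✗ → not eligible.
Equipment Allowance — status full-time ✓; service 506 days ≥ 1 month (≈30 days) ✓; site Portland ✗ (not Tampa, Albany, or Newark) → not eligible.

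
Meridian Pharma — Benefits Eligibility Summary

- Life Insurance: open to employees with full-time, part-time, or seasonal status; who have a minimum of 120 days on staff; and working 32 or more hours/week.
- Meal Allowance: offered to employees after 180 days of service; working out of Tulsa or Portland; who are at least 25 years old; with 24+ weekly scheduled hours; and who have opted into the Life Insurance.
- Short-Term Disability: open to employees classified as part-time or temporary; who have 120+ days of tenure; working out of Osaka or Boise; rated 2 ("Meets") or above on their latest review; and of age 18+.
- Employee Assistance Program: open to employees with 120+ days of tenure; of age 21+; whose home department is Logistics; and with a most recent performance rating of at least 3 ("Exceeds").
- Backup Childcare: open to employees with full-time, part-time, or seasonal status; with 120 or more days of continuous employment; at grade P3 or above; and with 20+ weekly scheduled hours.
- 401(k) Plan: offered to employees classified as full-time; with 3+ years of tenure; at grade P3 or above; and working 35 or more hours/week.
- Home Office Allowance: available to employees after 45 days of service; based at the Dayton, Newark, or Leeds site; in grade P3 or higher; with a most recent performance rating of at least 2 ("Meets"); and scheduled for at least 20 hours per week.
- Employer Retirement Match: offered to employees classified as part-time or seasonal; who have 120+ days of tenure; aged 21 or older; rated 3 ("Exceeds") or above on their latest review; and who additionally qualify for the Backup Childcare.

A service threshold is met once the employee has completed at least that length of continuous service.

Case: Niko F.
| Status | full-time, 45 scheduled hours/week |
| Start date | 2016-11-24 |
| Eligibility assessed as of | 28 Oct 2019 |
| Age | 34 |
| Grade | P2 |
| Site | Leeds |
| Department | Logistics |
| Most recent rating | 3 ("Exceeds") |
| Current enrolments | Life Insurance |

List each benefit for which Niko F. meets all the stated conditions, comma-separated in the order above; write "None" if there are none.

Service from 2016-11-24 to 28 Oct 2019: 1068 days.
Life Insurance — status full-time ✓; service 1068 days ≥ 120 days ✓; 45 hrs/wk ≥ 32 ✓ → eligible.
Meal Allowance — service 1068 days ≥ 180 days ✓; site Leeds ✗ (not Tulsa or Portland) → not eligible.
Short-Term Disability — status full-time ✗ (requires part-time or temporary) → not eligible.
Employee Assistance Program — service 1068 days ≥ 120 days ✓; age 34 ≥ 21 ✓; dept Logistics ✓; rating 3 ≥ 3 ✓ → eligible.
Backup Childcare — status full-time ✓; service 1068 days ≥ 120 days ✓; grade P2 < P3 ✗ → not eligible.
401(k) Plan — status full-time ✓; service 1068 days < 3 years (≈1095 days) ✗ → not eligible.
Home Office Allowance — service 1068 days ≥ 45 days ✓; site Leeds ✓; grade P2 < P3 ✗ → not eligible.
Employer Retirement Match — status full-time ✗ (requires part-time or seasonal) → not eligible.

Life Insurance, Employee Assistance Program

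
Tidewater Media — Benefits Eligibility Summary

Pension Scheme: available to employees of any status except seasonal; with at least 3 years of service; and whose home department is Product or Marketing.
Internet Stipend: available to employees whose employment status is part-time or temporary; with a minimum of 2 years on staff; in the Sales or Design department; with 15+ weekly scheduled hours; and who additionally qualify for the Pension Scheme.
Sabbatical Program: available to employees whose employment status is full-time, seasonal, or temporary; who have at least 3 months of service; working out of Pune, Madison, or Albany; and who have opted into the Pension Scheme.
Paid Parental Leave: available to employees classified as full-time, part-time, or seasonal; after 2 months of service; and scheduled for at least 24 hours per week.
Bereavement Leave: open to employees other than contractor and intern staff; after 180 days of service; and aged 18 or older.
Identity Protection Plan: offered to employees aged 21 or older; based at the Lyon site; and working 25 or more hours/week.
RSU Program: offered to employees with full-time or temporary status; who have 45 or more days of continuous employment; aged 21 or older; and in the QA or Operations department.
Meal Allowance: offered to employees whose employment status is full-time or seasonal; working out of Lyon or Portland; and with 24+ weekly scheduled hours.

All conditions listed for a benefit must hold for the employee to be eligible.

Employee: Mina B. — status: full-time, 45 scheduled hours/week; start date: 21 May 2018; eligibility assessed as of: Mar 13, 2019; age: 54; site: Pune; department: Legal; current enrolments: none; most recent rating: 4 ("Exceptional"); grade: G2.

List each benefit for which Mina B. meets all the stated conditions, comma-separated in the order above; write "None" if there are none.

Service from 21 May 2018 to Mar 13, 2019: 296 days.
Pension Scheme — status full-time ✓ (not excluded); service 296 days < 3 years (≈1095 days) ✗ → not eligible.
Internet Stipend — status full-time ✗ (requires part-time or temporary) → not eligible.
Sabbatical Program — status full-time ✓; service 296 days ≥ 3 months (≈90 days) ✓; site Pune ✓; not enrolled in Pension Scheme ✗ → not eligible.
Paid Parental Leave — status full-time ✓; service 296 days ≥ 2 months (≈60 days) ✓; 45 hrs/wk ≥ 24 ✓ → eligible.
Bereavement Leave — status full-time ✓ (not excluded); service 296 days ≥ 180 days ✓; age 54 ≥ 18 ✓ → eligible.
Identity Protection Plan — age 54 ≥ 21 ✓; site Pune ✗ (not Lyon) → not eligible.
RSU Program — status full-time ✓; service 296 days ≥ 45 days ✓; age 54 ≥ 21 ✓; dept Legal ✗ → not eligible.
Meal Allowance — status full-time ✓; site Pune ✗ (not Lyon or Portland) → not eligible.

Paid Parental Leave, Bereavement Leave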